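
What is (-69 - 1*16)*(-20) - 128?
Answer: 1572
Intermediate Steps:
(-69 - 1*16)*(-20) - 128 = (-69 - 16)*(-20) - 128 = -85*(-20) - 128 = 1700 - 128 = 1572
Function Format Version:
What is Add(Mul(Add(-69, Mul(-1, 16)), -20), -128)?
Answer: 1572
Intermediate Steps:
Add(Mul(Add(-69, Mul(-1, 16)), -20), -128) = Add(Mul(Add(-69, -16), -20), -128) = Add(Mul(-85, -20), -128) = Add(1700, -128) = 1572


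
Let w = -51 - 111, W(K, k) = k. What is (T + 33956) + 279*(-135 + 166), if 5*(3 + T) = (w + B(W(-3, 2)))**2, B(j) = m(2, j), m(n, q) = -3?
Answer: 48047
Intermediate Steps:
w = -162
B(j) = -3
T = 5442 (T = -3 + (-162 - 3)**2/5 = -3 + (1/5)*(-165)**2 = -3 + (1/5)*27225 = -3 + 5445 = 5442)
(T + 33956) + 279*(-135 + 166) = (5442 + 33956) + 279*(-135 + 166) = 39398 + 279*31 = 39398 + 8649 = 48047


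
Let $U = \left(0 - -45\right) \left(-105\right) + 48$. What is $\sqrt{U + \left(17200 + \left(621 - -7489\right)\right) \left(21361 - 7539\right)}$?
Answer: $\sqrt{349830143} \approx 18704.0$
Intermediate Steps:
$U = -4677$ ($U = \left(0 + 45\right) \left(-105\right) + 48 = 45 \left(-105\right) + 48 = -4725 + 48 = -4677$)
$\sqrt{U + \left(17200 + \left(621 - -7489\right)\right) \left(21361 - 7539\right)} = \sqrt{-4677 + \left(17200 + \left(621 - -7489\right)\right) \left(21361 - 7539\right)} = \sqrt{-4677 + \left(17200 + \left(621 + 7489\right)\right) 13822} = \sqrt{-4677 + \left(17200 + 8110\right) 13822} = \sqrt{-4677 + 25310 \cdot 13822} = \sqrt{-4677 + 349834820} = \sqrt{349830143}$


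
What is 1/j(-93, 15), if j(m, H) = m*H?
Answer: -1/1395 ≈ -0.00071685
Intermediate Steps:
j(m, H) = H*m
1/j(-93, 15) = 1/(15*(-93)) = 1/(-1395) = -1/1395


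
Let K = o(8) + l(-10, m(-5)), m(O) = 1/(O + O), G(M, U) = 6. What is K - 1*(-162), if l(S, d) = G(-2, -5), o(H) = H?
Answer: 176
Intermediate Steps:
m(O) = 1/(2*O)
l(S, d) = 6
K = 14 (K = 8 + 6 = 14)
K - 1*(-162) = 14 - 1*(-162) = 14 + 162 = 176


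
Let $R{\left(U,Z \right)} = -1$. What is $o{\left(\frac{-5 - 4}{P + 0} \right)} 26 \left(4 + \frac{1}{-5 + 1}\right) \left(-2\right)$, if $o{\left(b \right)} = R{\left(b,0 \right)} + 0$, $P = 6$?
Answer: $195$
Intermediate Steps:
$o{\left(b \right)} = -1$ ($o{\left(b \right)} = -1 + 0 = -1$)
$o{\left(\frac{-5 - 4}{P + 0} \right)} 26 \left(4 + \frac{1}{-5 + 1}\right) \left(-2\right) = \left(-1\right) 26 \left(4 + \frac{1}{-5 + 1}\right) \left(-2\right) = - 26 \left(4 + \frac{1}{-4}\right) \left(-2\right) = - 26 \left(4 - \frac{1}{4}\right) \left(-2\right) = - 26 \cdot \frac{15}{4} \left(-2\right) = \left(-26\right) \left(- \frac{15}{2}\right) = 195$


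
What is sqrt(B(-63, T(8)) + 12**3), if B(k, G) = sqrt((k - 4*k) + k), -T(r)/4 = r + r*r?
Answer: sqrt(1728 + 3*sqrt(14)) ≈ 41.704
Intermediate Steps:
T(r) = -4*r - 4*r**2 (T(r) = -4*(r + r*r) = -4*(r + r**2) = -4*r - 4*r**2)
B(k, G) = sqrt(2)*sqrt(-k) (B(k, G) = sqrt(-3*k + k) = sqrt(-2*k) = sqrt(2)*sqrt(-k))
sqrt(B(-63, T(8)) + 12**3) = sqrt(sqrt(2)*sqrt(-1*(-63)) + 12**3) = sqrt(sqrt(2)*sqrt(63) + 1728) = sqrt(sqrt(2)*(3*sqrt(7)) + 1728) = sqrt(3*sqrt(14) + 1728) = sqrt(1728 + 3*sqrt(14))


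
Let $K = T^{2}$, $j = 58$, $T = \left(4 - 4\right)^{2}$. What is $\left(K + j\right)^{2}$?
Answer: $3364$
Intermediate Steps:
$T = 0$ ($T = 0^{2} = 0$)
$K = 0$ ($K = 0^{2} = 0$)
$\left(K + j\right)^{2} = \left(0 + 58\right)^{2} = 58^{2} = 3364$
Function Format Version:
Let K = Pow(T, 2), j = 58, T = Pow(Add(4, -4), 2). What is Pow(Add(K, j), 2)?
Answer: 3364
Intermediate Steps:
T = 0 (T = Pow(0, 2) = 0)
K = 0 (K = Pow(0, 2) = 0)
Pow(Add(K, j), 2) = Pow(Add(0, 58), 2) = Pow(58, 2) = 3364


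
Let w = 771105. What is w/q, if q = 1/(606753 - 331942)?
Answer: 211908136155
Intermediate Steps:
q = 1/274811 ≈ 3.6389e-6
w/q = 771105/(1/274811) = 771105*274811 = 211908136155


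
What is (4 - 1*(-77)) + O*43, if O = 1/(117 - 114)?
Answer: 286/3 ≈ 95.333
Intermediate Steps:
O = ⅓ (O = 1/3 = ⅓ ≈ 0.33333)
(4 - 1*(-77)) + O*43 = (4 - 1*(-77)) + (⅓)*43 = (4 + 77) + 43/3 = 81 + 43/3 = 286/3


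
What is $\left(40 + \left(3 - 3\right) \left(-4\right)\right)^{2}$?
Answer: $1600$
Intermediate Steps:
$\left(40 + \left(3 - 3\right) \left(-4\right)\right)^{2} = \left(40 + 0 \left(-4\right)\right)^{2} = \left(40 + 0\right)^{2} = 40^{2} = 1600$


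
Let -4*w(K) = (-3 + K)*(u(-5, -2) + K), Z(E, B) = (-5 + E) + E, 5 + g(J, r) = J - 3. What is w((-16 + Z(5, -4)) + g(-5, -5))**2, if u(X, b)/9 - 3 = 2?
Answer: 321489/16 ≈ 20093.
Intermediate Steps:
u(X, b) = 45 (u(X, b) = 27 + 9*2 = 27 + 18 = 45)
g(J, r) = -8 + J (g(J, r) = -5 + (J - 3) = -5 + (-3 + J) = -8 + J)
Z(E, B) = -5 + 2*E
w(K) = -(-3 + K)*(45 + K)/4
w((-16 + Z(5, -4)) + g(-5, -5))**2 = (135/4 - 21*((-16 + (-5 + 2*5)) + (-8 - 5))/2 - ((-16 + (-5 + 2*5)) + (-8 - 5))**2/4)**2 = (135/4 - 21*((-16 + (-5 + 10)) - 13)/2 - ((-16 + (-5 + 10)) - 13)**2/4)**2 = (135/4 - 21*((-16 + 5) - 13)/2 - ((-16 + 5) - 13)**2/4)**2 = (135/4 - 21*(-11 - 13)/2 - (-11 - 13)**2/4)**2 = (135/4 - 21/2*(-24) - 1/4*(-24)**2)**2 = (135/4 + 252 - 1/4*576)**2 = (135/4 + 252 - 144)**2 = (567/4)**2 = 321489/16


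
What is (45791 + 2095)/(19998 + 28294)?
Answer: 23943/24146 ≈ 0.99159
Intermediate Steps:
(45791 + 2095)/(19998 + 28294) = 47886/48292 = 47886*(1/48292) = 23943/24146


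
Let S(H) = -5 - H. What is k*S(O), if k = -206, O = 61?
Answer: 13596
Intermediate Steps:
k*S(O) = -206*(-5 - 1*61) = -206*(-5 - 61) = -206*(-66) = 13596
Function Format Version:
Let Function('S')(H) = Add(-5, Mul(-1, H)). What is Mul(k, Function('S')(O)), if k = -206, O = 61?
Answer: 13596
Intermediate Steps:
Mul(k, Function('S')(O)) = Mul(-206, Add(-5, Mul(-1, 61))) = Mul(-206, Add(-5, -61)) = Mul(-206, -66) = 13596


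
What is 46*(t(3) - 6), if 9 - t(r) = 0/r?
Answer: 138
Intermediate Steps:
t(r) = 9 (t(r) = 9 - 0/r = 9 - 1*0 = 9 + 0 = 9)
46*(t(3) - 6) = 46*(9 - 6) = 46*3 = 138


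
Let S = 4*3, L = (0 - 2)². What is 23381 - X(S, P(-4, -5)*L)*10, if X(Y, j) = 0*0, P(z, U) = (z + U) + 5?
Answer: 23381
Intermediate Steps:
P(z, U) = 5 + U + z (P(z, U) = (U + z) + 5 = 5 + U + z)
L = 4 (L = (-2)² = 4)
S = 12
X(Y, j) = 0
23381 - X(S, P(-4, -5)*L)*10 = 23381 - 0*10 = 23381 - 1*0 = 23381 + 0 = 23381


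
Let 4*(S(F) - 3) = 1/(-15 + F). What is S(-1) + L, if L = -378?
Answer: -24001/64 ≈ -375.02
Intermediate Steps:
S(F) = 3 + 1/(4*(-15 + F))
S(-1) + L = (-179 + 12*(-1))/(4*(-15 - 1)) - 378 = (¼)*(-179 - 12)/(-16) - 378 = (¼)*(-1/16)*(-191) - 378 = 191/64 - 378 = -24001/64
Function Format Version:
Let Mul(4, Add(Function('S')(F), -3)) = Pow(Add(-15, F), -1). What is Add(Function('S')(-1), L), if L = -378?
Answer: Rational(-24001, 64) ≈ -375.02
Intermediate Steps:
Function('S')(F) = Add(3, Mul(Rational(1, 4), Pow(Add(-15, F), -1)))
Add(Function('S')(-1), L) = Add(Mul(Rational(1, 4), Pow(Add(-15, -1), -1), Add(-179, Mul(12, -1))), -378) = Add(Mul(Rational(1, 4), Pow(-16, -1), Add(-179, -12)), -378) = Add(Mul(Rational(1, 4), Rational(-1, 16), -191), -378) = Add(Rational(191, 64), -378) = Rational(-24001, 64)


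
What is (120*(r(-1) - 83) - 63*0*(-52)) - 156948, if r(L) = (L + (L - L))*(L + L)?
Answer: -166668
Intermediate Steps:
r(L) = 2*L**2 (r(L) = (L + 0)*(2*L) = L*(2*L) = 2*L**2)
(120*(r(-1) - 83) - 63*0*(-52)) - 156948 = (120*(2*(-1)**2 - 83) - 63*0*(-52)) - 156948 = (120*(2*1 - 83) + 0*(-52)) - 156948 = (120*(2 - 83) + 0) - 156948 = (120*(-81) + 0) - 156948 = (-9720 + 0) - 156948 = -9720 - 156948 = -166668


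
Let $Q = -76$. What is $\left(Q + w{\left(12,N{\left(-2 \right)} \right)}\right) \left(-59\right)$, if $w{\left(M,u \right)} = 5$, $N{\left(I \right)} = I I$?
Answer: $4189$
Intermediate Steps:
$N{\left(I \right)} = I^{2}$
$\left(Q + w{\left(12,N{\left(-2 \right)} \right)}\right) \left(-59\right) = \left(-76 + 5\right) \left(-59\right) = \left(-71\right) \left(-59\right) = 4189$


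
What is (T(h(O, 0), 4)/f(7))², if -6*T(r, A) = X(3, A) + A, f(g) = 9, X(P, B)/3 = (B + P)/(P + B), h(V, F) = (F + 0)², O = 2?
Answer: 49/2916 ≈ 0.016804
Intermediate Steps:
h(V, F) = F²
X(P, B) = 3 (X(P, B) = 3*((B + P)/(P + B)) = 3*((B + P)/(B + P)) = 3*1 = 3)
T(r, A) = -½ - A/6 (T(r, A) = -(3 + A)/6 = -½ - A/6)
(T(h(O, 0), 4)/f(7))² = ((-½ - ⅙*4)/9)² = ((-½ - ⅔)*(⅑))² = (-7/6*⅑)² = (-7/54)² = 49/2916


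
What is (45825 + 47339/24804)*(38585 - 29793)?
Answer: 2498446024522/6201 ≈ 4.0291e+8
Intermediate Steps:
(45825 + 47339/24804)*(38585 - 29793) = (45825 + 47339*(1/24804))*8792 = (45825 + 47339/24804)*8792 = (1136690639/24804)*8792 = 2498446024522/6201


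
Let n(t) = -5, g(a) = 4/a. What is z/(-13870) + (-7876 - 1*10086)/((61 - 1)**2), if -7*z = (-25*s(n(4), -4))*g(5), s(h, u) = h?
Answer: -87178529/17476200 ≈ -4.9884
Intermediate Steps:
z = -100/7 (z = -(-25*(-5))*4/5/7 = -125*4*(1/5)/7 = -125*4/(7*5) = -1/7*100 = -100/7 ≈ -14.286)
z/(-13870) + (-7876 - 1*10086)/((61 - 1)**2) = -100/7/(-13870) + (-7876 - 1*10086)/((61 - 1)**2) = -100/7*(-1/13870) + (-7876 - 10086)/(60**2) = 10/9709 - 17962/3600 = 10/9709 - 17962*1/3600 = 10/9709 - 8981/1800 = -87178529/17476200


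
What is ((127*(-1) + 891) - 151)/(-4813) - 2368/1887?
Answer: -339295/245463 ≈ -1.3823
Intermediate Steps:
((127*(-1) + 891) - 151)/(-4813) - 2368/1887 = ((-127 + 891) - 151)*(-1/4813) - 2368*1/1887 = (764 - 151)*(-1/4813) - 64/51 = 613*(-1/4813) - 64/51 = -613/4813 - 64/51 = -339295/245463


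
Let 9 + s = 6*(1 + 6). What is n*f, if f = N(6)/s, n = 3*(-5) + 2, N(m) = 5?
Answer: -65/33 ≈ -1.9697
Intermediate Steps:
s = 33 (s = -9 + 6*(1 + 6) = -9 + 6*7 = -9 + 42 = 33)
n = -13 (n = -15 + 2 = -13)
f = 5/33 ≈ 0.15152
n*f = -13*5/33 = -65/33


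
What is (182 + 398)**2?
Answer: 336400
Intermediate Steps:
(182 + 398)**2 = 580**2 = 336400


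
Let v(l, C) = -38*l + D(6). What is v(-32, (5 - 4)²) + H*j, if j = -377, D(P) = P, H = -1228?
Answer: 464178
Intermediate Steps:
v(l, C) = 6 - 38*l (v(l, C) = -38*l + 6 = 6 - 38*l)
v(-32, (5 - 4)²) + H*j = (6 - 38*(-32)) - 1228*(-377) = (6 + 1216) + 462956 = 1222 + 462956 = 464178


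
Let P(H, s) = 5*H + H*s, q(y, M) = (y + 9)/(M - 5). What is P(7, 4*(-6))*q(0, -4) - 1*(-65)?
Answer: 198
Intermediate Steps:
q(y, M) = (9 + y)/(-5 + M)
P(7, 4*(-6))*q(0, -4) - 1*(-65) = (7*(5 + 4*(-6)))*((9 + 0)/(-5 - 4)) - 1*(-65) = (7*(5 - 24))*(9/(-9)) + 65 = (7*(-19))*(-1/9*9) + 65 = -133*(-1) + 65 = 133 + 65 = 198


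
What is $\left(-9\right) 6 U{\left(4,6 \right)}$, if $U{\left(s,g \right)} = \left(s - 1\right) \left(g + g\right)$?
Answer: $-1944$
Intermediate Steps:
$U{\left(s,g \right)} = 2 g \left(-1 + s\right)$ ($U{\left(s,g \right)} = \left(-1 + s\right) 2 g = 2 g \left(-1 + s\right)$)
$\left(-9\right) 6 U{\left(4,6 \right)} = \left(-9\right) 6 \cdot 2 \cdot 6 \left(-1 + 4\right) = - 54 \cdot 2 \cdot 6 \cdot 3 = \left(-54\right) 36 = -1944$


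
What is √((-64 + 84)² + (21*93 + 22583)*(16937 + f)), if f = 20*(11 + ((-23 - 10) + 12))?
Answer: 2*√102664858 ≈ 20265.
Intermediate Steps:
f = -200 (f = 20*(11 + (-33 + 12)) = 20*(11 - 21) = 20*(-10) = -200)
√((-64 + 84)² + (21*93 + 22583)*(16937 + f)) = √((-64 + 84)² + (21*93 + 22583)*(16937 - 200)) = √(20² + (1953 + 22583)*16737) = √(400 + 24536*16737) = √(400 + 410659032) = √410659432 = 2*√102664858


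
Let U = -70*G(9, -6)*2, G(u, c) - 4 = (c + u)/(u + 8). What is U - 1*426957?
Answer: -7268209/17 ≈ -4.2754e+5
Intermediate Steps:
G(u, c) = 4 + (c + u)/(8 + u) (G(u, c) = 4 + (c + u)/(u + 8) = 4 + (c + u)/(8 + u))
U = -9940/17 (U = -70*(32 - 6 + 5*9)/(8 + 9)*2 = -70*(32 - 6 + 45)/17*2 = -70*71/17*2 = -4970/17*2 = -9940/17 ≈ -584.71)
U - 1*426957 = -9940/17 - 1*426957 = -9940/17 - 426957 = -7268209/17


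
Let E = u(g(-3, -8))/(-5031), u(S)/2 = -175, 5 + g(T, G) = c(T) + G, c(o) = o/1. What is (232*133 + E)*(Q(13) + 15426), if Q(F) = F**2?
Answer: 2420919237170/5031 ≈ 4.8120e+8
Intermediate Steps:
c(o) = o (c(o) = o*1 = o)
g(T, G) = -5 + G + T (g(T, G) = -5 + (T + G) = -5 + (G + T) = -5 + G + T)
u(S) = -350 (u(S) = 2*(-175) = -350)
E = 350/5031 (E = -350/(-5031) = -350*(-1/5031) = 350/5031 ≈ 0.069569)
(232*133 + E)*(Q(13) + 15426) = (232*133 + 350/5031)*(13**2 + 15426) = (30856 + 350/5031)*(169 + 15426) = (155236886/5031)*15595 = 2420919237170/5031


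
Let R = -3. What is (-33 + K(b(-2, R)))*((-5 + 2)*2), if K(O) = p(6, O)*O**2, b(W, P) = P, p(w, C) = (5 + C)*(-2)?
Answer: 414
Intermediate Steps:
p(w, C) = -10 - 2*C
K(O) = O**2*(-10 - 2*O) (K(O) = (-10 - 2*O)*O**2 = O**2*(-10 - 2*O))
(-33 + K(b(-2, R)))*((-5 + 2)*2) = (-33 + 2*(-3)**2*(-5 - 1*(-3)))*((-5 + 2)*2) = (-33 + 2*9*(-5 + 3))*(-3*2) = (-33 + 2*9*(-2))*(-6) = (-33 - 36)*(-6) = -69*(-6) = 414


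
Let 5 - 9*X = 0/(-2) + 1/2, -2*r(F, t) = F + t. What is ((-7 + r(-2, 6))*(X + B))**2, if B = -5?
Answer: 6561/4 ≈ 1640.3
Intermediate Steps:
r(F, t) = -F/2 - t/2 (r(F, t) = -(F + t)/2 = -F/2 - t/2)
X = 1/2 (X = 5/9 - (0/(-2) + 1/2)/9 = 5/9 - (0*(-1/2) + 1*(1/2))/9 = 5/9 - (0 + 1/2)/9 = 5/9 - 1/9*1/2 = 5/9 - 1/18 = 1/2 ≈ 0.50000)
((-7 + r(-2, 6))*(X + B))**2 = ((-7 + (-1/2*(-2) - 1/2*6))*(1/2 - 5))**2 = ((-7 + (1 - 3))*(-9/2))**2 = ((-7 - 2)*(-9/2))**2 = (-9*(-9/2))**2 = (81/2)**2 = 6561/4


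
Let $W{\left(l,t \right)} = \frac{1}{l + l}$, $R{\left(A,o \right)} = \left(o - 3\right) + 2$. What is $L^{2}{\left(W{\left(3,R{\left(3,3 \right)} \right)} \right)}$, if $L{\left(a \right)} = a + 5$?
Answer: $\frac{961}{36} \approx 26.694$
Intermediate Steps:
$R{\left(A,o \right)} = -1 + o$ ($R{\left(A,o \right)} = \left(-3 + o\right) + 2 = -1 + o$)
$W{\left(l,t \right)} = \frac{1}{2 l}$
$L{\left(a \right)} = 5 + a$
$L^{2}{\left(W{\left(3,R{\left(3,3 \right)} \right)} \right)} = \left(5 + \frac{1}{2 \cdot 3}\right)^{2} = \left(5 + \frac{1}{2} \cdot \frac{1}{3}\right)^{2} = \left(5 + \frac{1}{6}\right)^{2} = \left(\frac{31}{6}\right)^{2} = \frac{961}{36}$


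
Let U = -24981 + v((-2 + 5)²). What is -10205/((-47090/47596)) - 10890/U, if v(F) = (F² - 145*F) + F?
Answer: 212072667623/20559494 ≈ 10315.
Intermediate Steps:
v(F) = F² - 144*F
U = -26196 (U = -24981 + (-2 + 5)²*(-144 + (-2 + 5)²) = -24981 + 3²*(-144 + 3²) = -24981 + 9*(-144 + 9) = -24981 + 9*(-135) = -24981 - 1215 = -26196)
-10205/((-47090/47596)) - 10890/U = -10205/((-47090/47596)) - 10890/(-26196) = -10205/((-47090*1/47596)) - 10890*(-1/26196) = -10205/(-23545/23798) + 1815/4366 = -10205*(-23798/23545) + 1815/4366 = 48571718/4709 + 1815/4366 = 212072667623/20559494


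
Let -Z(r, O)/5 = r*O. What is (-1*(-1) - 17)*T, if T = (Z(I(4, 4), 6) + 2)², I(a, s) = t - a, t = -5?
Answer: -1183744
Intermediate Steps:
I(a, s) = -5 - a
Z(r, O) = -5*O*r (Z(r, O) = -5*r*O = -5*O*r)
T = 73984 (T = (-5*6*(-5 - 1*4) + 2)² = (-5*6*(-5 - 4) + 2)² = (-5*6*(-9) + 2)² = (270 + 2)² = 272² = 73984)
(-1*(-1) - 17)*T = (-1*(-1) - 17)*73984 = (1 - 17)*73984 = -16*73984 = -1183744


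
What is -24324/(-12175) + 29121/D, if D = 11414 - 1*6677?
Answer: 156590321/19224325 ≈ 8.1454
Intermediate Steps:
D = 4737 (D = 11414 - 6677 = 4737)
-24324/(-12175) + 29121/D = -24324/(-12175) + 29121/4737 = -24324*(-1/12175) + 29121*(1/4737) = 24324/12175 + 9707/1579 = 156590321/19224325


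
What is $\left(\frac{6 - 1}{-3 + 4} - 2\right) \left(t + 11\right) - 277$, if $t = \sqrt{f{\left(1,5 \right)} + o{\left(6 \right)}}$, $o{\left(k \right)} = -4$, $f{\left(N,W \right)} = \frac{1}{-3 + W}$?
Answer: $-244 + \frac{3 i \sqrt{14}}{2} \approx -244.0 + 5.6125 i$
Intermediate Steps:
$t = \frac{i \sqrt{14}}{2}$ ($t = \sqrt{\frac{1}{-3 + 5} - 4} = \sqrt{\frac{1}{2} - 4} = \sqrt{- \frac{7}{2}} = \frac{i \sqrt{14}}{2} \approx 1.8708 i$)
$\left(\frac{6 - 1}{-3 + 4} - 2\right) \left(t + 11\right) - 277 = \left(\frac{6 - 1}{-3 + 4} - 2\right) \left(\frac{i \sqrt{14}}{2} + 11\right) - 277 = \left(\frac{5}{1} - 2\right) \left(11 + \frac{i \sqrt{14}}{2}\right) - 277 = \left(5 \cdot 1 - 2\right) \left(11 + \frac{i \sqrt{14}}{2}\right) - 277 = \left(5 - 2\right) \left(11 + \frac{i \sqrt{14}}{2}\right) - 277 = 3 \left(11 + \frac{i \sqrt{14}}{2}\right) - 277 = \left(33 + \frac{3 i \sqrt{14}}{2}\right) - 277 = -244 + \frac{3 i \sqrt{14}}{2}$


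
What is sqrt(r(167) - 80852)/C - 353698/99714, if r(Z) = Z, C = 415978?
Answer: -176849/49857 + 3*I*sqrt(8965)/415978 ≈ -3.5471 + 0.00068285*I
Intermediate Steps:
sqrt(r(167) - 80852)/C - 353698/99714 = sqrt(167 - 80852)/415978 - 353698/99714 = sqrt(-80685)*(1/415978) - 353698*1/99714 = (3*I*sqrt(8965))*(1/415978) - 176849/49857 = 3*I*sqrt(8965)/415978 - 176849/49857 = -176849/49857 + 3*I*sqrt(8965)/415978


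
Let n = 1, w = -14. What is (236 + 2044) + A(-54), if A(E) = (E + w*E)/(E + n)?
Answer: 120138/53 ≈ 2266.8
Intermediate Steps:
A(E) = -13*E/(1 + E) (A(E) = (E - 14*E)/(E + 1) = (-13*E)/(1 + E) = -13*E/(1 + E))
(236 + 2044) + A(-54) = (236 + 2044) - 13*(-54)/(1 - 54) = 2280 - 13*(-54)/(-53) = 2280 - 13*(-54)*(-1/53) = 2280 - 702/53 = 120138/53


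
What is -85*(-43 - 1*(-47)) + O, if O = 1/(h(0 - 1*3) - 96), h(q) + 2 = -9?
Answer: -36381/107 ≈ -340.01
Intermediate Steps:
h(q) = -11 (h(q) = -2 - 9 = -11)
O = -1/107 (O = 1/(-11 - 96) = 1/(-107) = -1/107 ≈ -0.0093458)
-85*(-43 - 1*(-47)) + O = -85*(-43 - 1*(-47)) - 1/107 = -85*(-43 + 47) - 1/107 = -85*4 - 1/107 = -340 - 1/107 = -36381/107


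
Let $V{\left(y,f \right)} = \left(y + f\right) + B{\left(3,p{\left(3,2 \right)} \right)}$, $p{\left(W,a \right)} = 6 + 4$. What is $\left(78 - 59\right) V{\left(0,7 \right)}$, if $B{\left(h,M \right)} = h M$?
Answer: $703$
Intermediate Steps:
$p{\left(W,a \right)} = 10$
$B{\left(h,M \right)} = M h$
$V{\left(y,f \right)} = 30 + f + y$ ($V{\left(y,f \right)} = \left(y + f\right) + 10 \cdot 3 = \left(f + y\right) + 30 = 30 + f + y$)
$\left(78 - 59\right) V{\left(0,7 \right)} = \left(78 - 59\right) \left(30 + 7 + 0\right) = 19 \cdot 37 = 703$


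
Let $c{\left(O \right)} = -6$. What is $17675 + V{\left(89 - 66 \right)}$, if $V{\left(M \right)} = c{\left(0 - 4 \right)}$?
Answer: $17669$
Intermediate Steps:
$V{\left(M \right)} = -6$
$17675 + V{\left(89 - 66 \right)} = 17675 - 6 = 17669$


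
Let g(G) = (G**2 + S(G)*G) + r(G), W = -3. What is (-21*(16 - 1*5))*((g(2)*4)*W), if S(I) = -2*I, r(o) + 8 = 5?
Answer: -19404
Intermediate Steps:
r(o) = -3 (r(o) = -8 + 5 = -3)
g(G) = -3 - G**2 (g(G) = (G**2 + (-2*G)*G) - 3 = (G**2 - 2*G**2) - 3 = -G**2 - 3 = -3 - G**2)
(-21*(16 - 1*5))*((g(2)*4)*W) = (-21*(16 - 1*5))*(((-3 - 1*2**2)*4)*(-3)) = (-21*(16 - 5))*(((-3 - 1*4)*4)*(-3)) = (-21*11)*(((-3 - 4)*4)*(-3)) = -231*(-7*4)*(-3) = -(-6468)*(-3) = -231*84 = -19404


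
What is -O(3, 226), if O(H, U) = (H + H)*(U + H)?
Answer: -1374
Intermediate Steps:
O(H, U) = 2*H*(H + U) (O(H, U) = (2*H)*(H + U) = 2*H*(H + U))
-O(3, 226) = -2*3*(3 + 226) = -2*3*229 = -1*1374 = -1374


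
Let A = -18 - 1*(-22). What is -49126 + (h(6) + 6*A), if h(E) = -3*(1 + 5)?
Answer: -49120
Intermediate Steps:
h(E) = -18 (h(E) = -3*6 = -18)
A = 4 (A = -18 + 22 = 4)
-49126 + (h(6) + 6*A) = -49126 + (-18 + 6*4) = -49126 + (-18 + 24) = -49126 + 6 = -49120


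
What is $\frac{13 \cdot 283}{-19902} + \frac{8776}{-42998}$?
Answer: $- \frac{166424797}{427873098} \approx -0.38896$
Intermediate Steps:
$\frac{13 \cdot 283}{-19902} + \frac{8776}{-42998} = 3679 \left(- \frac{1}{19902}\right) + 8776 \left(- \frac{1}{42998}\right) = - \frac{3679}{19902} - \frac{4388}{21499} = - \frac{166424797}{427873098}$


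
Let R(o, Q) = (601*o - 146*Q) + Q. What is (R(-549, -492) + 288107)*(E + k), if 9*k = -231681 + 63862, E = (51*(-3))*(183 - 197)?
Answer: -4381662418/9 ≈ -4.8685e+8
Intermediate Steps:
E = 2142 (E = -153*(-14) = 2142)
R(o, Q) = -145*Q + 601*o (R(o, Q) = (-146*Q + 601*o) + Q = -145*Q + 601*o)
k = -167819/9 (k = (-231681 + 63862)/9 = (⅑)*(-167819) = -167819/9 ≈ -18647.)
(R(-549, -492) + 288107)*(E + k) = ((-145*(-492) + 601*(-549)) + 288107)*(2142 - 167819/9) = ((71340 - 329949) + 288107)*(-148541/9) = (-258609 + 288107)*(-148541/9) = 29498*(-148541/9) = -4381662418/9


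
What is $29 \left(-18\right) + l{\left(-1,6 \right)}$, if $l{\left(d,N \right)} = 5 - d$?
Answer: $-516$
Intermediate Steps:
$29 \left(-18\right) + l{\left(-1,6 \right)} = 29 \left(-18\right) + \left(5 - -1\right) = -522 + \left(5 + 1\right) = -522 + 6 = -516$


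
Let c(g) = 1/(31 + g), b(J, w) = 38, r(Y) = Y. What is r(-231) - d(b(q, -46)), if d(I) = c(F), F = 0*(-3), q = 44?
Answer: -7162/31 ≈ -231.03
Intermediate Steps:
F = 0
d(I) = 1/31 (d(I) = 1/(31 + 0) = 1/31)
r(-231) - d(b(q, -46)) = -231 - 1*1/31 = -231 - 1/31 = -7162/31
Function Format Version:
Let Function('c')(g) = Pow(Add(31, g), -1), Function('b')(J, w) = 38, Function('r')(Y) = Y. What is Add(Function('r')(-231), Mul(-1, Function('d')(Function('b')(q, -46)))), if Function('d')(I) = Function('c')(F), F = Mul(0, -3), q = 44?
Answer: Rational(-7162, 31) ≈ -231.03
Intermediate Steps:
F = 0
Function('d')(I) = Rational(1, 31) (Function('d')(I) = Pow(Add(31, 0), -1) = Pow(31, -1) = Rational(1, 31))
Add(Function('r')(-231), Mul(-1, Function('d')(Function('b')(q, -46)))) = Add(-231, Mul(-1, Rational(1, 31))) = Add(-231, Rational(-1, 31)) = Rational(-7162, 31)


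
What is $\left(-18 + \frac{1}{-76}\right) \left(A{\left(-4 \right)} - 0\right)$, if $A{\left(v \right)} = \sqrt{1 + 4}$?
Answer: $- \frac{1369 \sqrt{5}}{76} \approx -40.279$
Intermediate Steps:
$A{\left(v \right)} = \sqrt{5}$
$\left(-18 + \frac{1}{-76}\right) \left(A{\left(-4 \right)} - 0\right) = \left(-18 + \frac{1}{-76}\right) \left(\sqrt{5} - 0\right) = \left(-18 - \frac{1}{76}\right) \left(\sqrt{5} + 0\right) = - \frac{1369 \sqrt{5}}{76}$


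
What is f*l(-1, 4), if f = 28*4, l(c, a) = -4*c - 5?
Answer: -112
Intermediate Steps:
l(c, a) = -5 - 4*c
f = 112
f*l(-1, 4) = 112*(-5 - 4*(-1)) = 112*(-5 + 4) = 112*(-1) = -112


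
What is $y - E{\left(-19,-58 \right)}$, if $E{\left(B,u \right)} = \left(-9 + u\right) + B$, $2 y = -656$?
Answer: $-242$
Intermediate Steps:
$y = -328$ ($y = \frac{1}{2} \left(-656\right) = -328$)
$E{\left(B,u \right)} = -9 + B + u$
$y - E{\left(-19,-58 \right)} = -328 - \left(-9 - 19 - 58\right) = -328 - -86 = -328 + 86 = -242$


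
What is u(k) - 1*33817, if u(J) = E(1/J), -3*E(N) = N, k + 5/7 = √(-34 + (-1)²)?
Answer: -166582507/4926 + 49*I*√33/4926 ≈ -33817.0 + 0.057142*I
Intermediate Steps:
k = -5/7 + I*√33 (k = -5/7 + √(-34 + (-1)²) = -5/7 + √(-34 + 1) = -5/7 + √(-33) = -5/7 + I*√33 ≈ -0.71429 + 5.7446*I)
E(N) = -N/3
u(J) = -1/(3*J)
u(k) - 1*33817 = -1/(3*(-5/7 + I*√33)) - 1*33817 = -1/(3*(-5/7 + I*√33)) - 33817 = -33817 - 1/(3*(-5/7 + I*√33))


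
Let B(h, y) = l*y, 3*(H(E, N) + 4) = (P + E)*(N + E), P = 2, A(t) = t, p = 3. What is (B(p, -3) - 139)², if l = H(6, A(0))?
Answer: 30625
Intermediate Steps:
H(E, N) = -4 + (2 + E)*(E + N)/3 (H(E, N) = -4 + ((2 + E)*(N + E))/3 = -4 + ((2 + E)*(E + N))/3 = -4 + (2 + E)*(E + N)/3)
l = 12 (l = -4 + (⅓)*6² + (⅔)*6 + (⅔)*0 + (⅓)*6*0 = -4 + (⅓)*36 + 4 + 0 + 0 = -4 + 12 + 4 + 0 + 0 = 12)
B(h, y) = 12*y
(B(p, -3) - 139)² = (12*(-3) - 139)² = (-36 - 139)² = (-175)² = 30625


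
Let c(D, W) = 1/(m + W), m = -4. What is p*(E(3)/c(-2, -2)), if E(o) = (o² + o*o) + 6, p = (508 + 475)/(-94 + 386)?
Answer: -35388/73 ≈ -484.77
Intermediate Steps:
c(D, W) = 1/(-4 + W)
p = 983/292 ≈ 3.3664
E(o) = 6 + 2*o² (E(o) = (o² + o²) + 6 = 2*o² + 6 = 6 + 2*o²)
p*(E(3)/c(-2, -2)) = 983*((6 + 2*3²)/(1/(-4 - 2)))/292 = 983*((6 + 2*9)/(1/(-6)))/292 = 983*((6 + 18)/(-⅙))/292 = 983*(24*(-6))/292 = (983/292)*(-144) = -35388/73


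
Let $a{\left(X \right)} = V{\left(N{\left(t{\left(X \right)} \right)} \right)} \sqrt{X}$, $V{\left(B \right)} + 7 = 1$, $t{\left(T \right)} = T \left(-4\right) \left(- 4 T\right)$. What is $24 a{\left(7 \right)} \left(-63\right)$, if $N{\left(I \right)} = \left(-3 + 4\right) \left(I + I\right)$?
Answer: $9072 \sqrt{7} \approx 24002.0$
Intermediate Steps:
$t{\left(T \right)} = 16 T^{2}$ ($t{\left(T \right)} = - 4 T \left(- 4 T\right) = 16 T^{2}$)
$N{\left(I \right)} = 2 I$ ($N{\left(I \right)} = 1 \cdot 2 I = 2 I$)
$V{\left(B \right)} = -6$ ($V{\left(B \right)} = -7 + 1 = -6$)
$a{\left(X \right)} = - 6 \sqrt{X}$
$24 a{\left(7 \right)} \left(-63\right) = 24 \left(- 6 \sqrt{7}\right) \left(-63\right) = - 144 \sqrt{7} \left(-63\right) = 9072 \sqrt{7}$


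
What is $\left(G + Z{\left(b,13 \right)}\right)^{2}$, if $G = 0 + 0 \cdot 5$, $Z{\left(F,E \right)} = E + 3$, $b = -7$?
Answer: $256$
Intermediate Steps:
$Z{\left(F,E \right)} = 3 + E$
$G = 0$ ($G = 0 + 0 = 0$)
$\left(G + Z{\left(b,13 \right)}\right)^{2} = \left(0 + \left(3 + 13\right)\right)^{2} = \left(0 + 16\right)^{2} = 16^{2} = 256$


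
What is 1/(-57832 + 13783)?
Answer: -1/44049 ≈ -2.2702e-5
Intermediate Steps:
1/(-57832 + 13783) = 1/(-44049) = -1/44049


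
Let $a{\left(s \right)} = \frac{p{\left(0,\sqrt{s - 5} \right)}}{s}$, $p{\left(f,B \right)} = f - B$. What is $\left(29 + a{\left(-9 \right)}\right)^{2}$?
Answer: $\frac{\left(261 + i \sqrt{14}\right)^{2}}{81} \approx 840.83 + 24.113 i$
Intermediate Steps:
$a{\left(s \right)} = - \frac{\sqrt{-5 + s}}{s}$ ($a{\left(s \right)} = \frac{0 - \sqrt{s - 5}}{s} = \frac{0 - \sqrt{-5 + s}}{s} = \frac{\left(-1\right) \sqrt{-5 + s}}{s} = - \frac{\sqrt{-5 + s}}{s}$)
$\left(29 + a{\left(-9 \right)}\right)^{2} = \left(29 - \frac{\sqrt{-5 - 9}}{-9}\right)^{2} = \left(29 - - \frac{\sqrt{-14}}{9}\right)^{2} = \left(29 - - \frac{i \sqrt{14}}{9}\right)^{2} = \left(29 + \frac{i \sqrt{14}}{9}\right)^{2}$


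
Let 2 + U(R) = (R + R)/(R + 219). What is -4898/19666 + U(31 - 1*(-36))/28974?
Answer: -3383017015/13580297302 ≈ -0.24911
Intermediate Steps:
U(R) = -2 + 2*R/(219 + R) (U(R) = -2 + (R + R)/(R + 219) = -2 + (2*R)/(219 + R) = -2 + 2*R/(219 + R))
-4898/19666 + U(31 - 1*(-36))/28974 = -4898/19666 - 438/(219 + (31 - 1*(-36)))/28974 = -4898*1/19666 - 438/(219 + (31 + 36))*(1/28974) = -2449/9833 - 438/(219 + 67)*(1/28974) = -2449/9833 - 438/286*(1/28974) = -2449/9833 - 438*1/286*(1/28974) = -2449/9833 - 219/143*1/28974 = -2449/9833 - 73/1381094 = -3383017015/13580297302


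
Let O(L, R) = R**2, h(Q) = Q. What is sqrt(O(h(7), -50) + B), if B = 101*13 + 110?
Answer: sqrt(3923) ≈ 62.634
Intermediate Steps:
B = 1423 (B = 1313 + 110 = 1423)
sqrt(O(h(7), -50) + B) = sqrt((-50)**2 + 1423) = sqrt(2500 + 1423) = sqrt(3923)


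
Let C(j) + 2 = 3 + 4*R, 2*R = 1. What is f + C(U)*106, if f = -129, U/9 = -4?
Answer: 189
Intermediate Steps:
U = -36 (U = 9*(-4) = -36)
R = ½ (R = (½)*1 = ½ ≈ 0.50000)
C(j) = 3 (C(j) = -2 + (3 + 4*(½)) = -2 + (3 + 2) = -2 + 5 = 3)
f + C(U)*106 = -129 + 3*106 = -129 + 318 = 189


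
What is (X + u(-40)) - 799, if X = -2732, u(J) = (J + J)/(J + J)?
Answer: -3530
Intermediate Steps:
u(J) = 1 (u(J) = (2*J)/((2*J)) = (2*J)*(1/(2*J)) = 1)
(X + u(-40)) - 799 = (-2732 + 1) - 799 = -2731 - 799 = -3530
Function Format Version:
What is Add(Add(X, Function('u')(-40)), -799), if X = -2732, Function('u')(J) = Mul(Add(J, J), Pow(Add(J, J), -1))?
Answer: -3530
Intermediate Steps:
Function('u')(J) = 1 (Function('u')(J) = Mul(Mul(2, J), Pow(Mul(2, J), -1)) = Mul(Mul(2, J), Mul(Rational(1, 2), Pow(J, -1))) = 1)
Add(Add(X, Function('u')(-40)), -799) = Add(Add(-2732, 1), -799) = Add(-2731, -799) = -3530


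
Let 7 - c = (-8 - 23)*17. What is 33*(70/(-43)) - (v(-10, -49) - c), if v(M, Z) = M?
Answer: 21082/43 ≈ 490.28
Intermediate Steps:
c = 534 (c = 7 - (-8 - 23)*17 = 7 - (-31)*17 = 7 - 1*(-527) = 7 + 527 = 534)
33*(70/(-43)) - (v(-10, -49) - c) = 33*(70/(-43)) - (-10 - 1*534) = 33*(70*(-1/43)) - (-10 - 534) = 33*(-70/43) - 1*(-544) = -2310/43 + 544 = 21082/43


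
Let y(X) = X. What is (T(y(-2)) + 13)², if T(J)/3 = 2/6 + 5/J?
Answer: 169/4 ≈ 42.250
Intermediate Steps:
T(J) = 1 + 15/J (T(J) = 3*(2/6 + 5/J) = 3*(2*(⅙) + 5/J) = 3*(⅓ + 5/J) = 1 + 15/J)
(T(y(-2)) + 13)² = ((15 - 2)/(-2) + 13)² = (-½*13 + 13)² = (-13/2 + 13)² = (13/2)² = 169/4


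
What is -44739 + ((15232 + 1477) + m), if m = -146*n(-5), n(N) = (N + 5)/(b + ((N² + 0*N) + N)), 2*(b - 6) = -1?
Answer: -28030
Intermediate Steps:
b = 11/2 (b = 6 + (½)*(-1) = 6 - ½ = 11/2 ≈ 5.5000)
n(N) = (5 + N)/(11/2 + N + N²) (n(N) = (N + 5)/(11/2 + ((N² + 0*N) + N)) = (5 + N)/(11/2 + ((N² + 0) + N)) = (5 + N)/(11/2 + (N² + N)) = (5 + N)/(11/2 + (N + N²)) = (5 + N)/(11/2 + N + N²))
m = 0 (m = -292*(5 - 5)/(11 + 2*(-5) + 2*(-5)²) = -292*0/(11 - 10 + 2*25) = -292*0/(11 - 10 + 50) = -292*0/51 = -146*0 = 0)
-44739 + ((15232 + 1477) + m) = -44739 + ((15232 + 1477) + 0) = -44739 + (16709 + 0) = -44739 + 16709 = -28030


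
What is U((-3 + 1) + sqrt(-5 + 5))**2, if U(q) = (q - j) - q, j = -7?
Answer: 49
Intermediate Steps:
U(q) = 7 (U(q) = (q - 1*(-7)) - q = (q + 7) - q = (7 + q) - q = 7)
U((-3 + 1) + sqrt(-5 + 5))**2 = 7**2 = 49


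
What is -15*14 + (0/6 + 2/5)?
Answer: -1048/5 ≈ -209.60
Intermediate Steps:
-15*14 + (0/6 + 2/5) = -210 + (0*(⅙) + 2*(⅕)) = -210 + (0 + ⅖) = -210 + ⅖ = -1048/5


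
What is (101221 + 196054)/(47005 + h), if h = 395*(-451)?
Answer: -59455/26228 ≈ -2.2669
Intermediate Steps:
h = -178145
(101221 + 196054)/(47005 + h) = (101221 + 196054)/(47005 - 178145) = 297275/(-131140) = 297275*(-1/131140) = -59455/26228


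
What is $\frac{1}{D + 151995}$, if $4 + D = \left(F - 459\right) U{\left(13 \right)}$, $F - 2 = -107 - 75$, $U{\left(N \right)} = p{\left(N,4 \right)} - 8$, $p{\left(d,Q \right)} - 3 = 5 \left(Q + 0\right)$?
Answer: $\frac{1}{142406} \approx 7.0222 \cdot 10^{-6}$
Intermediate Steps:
$p{\left(d,Q \right)} = 3 + 5 Q$ ($p{\left(d,Q \right)} = 3 + 5 \left(Q + 0\right) = 3 + 5 Q$)
$U{\left(N \right)} = 15$ ($U{\left(N \right)} = \left(3 + 5 \cdot 4\right) - 8 = \left(3 + 20\right) - 8 = 23 - 8 = 15$)
$F = -180$ ($F = 2 - 182 = -180$)
$D = -9589$ ($D = -4 + \left(-180 - 459\right) 15 = -4 - 9585 = -9589$)
$\frac{1}{D + 151995} = \frac{1}{-9589 + 151995} = \frac{1}{142406}$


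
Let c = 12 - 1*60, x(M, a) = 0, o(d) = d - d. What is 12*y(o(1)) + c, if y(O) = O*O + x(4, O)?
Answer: -48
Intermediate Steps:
o(d) = 0
c = -48 (c = 12 - 60 = -48)
y(O) = O² (y(O) = O*O + 0 = O² + 0 = O²)
12*y(o(1)) + c = 12*0² - 48 = 12*0 - 48 = 0 - 48 = -48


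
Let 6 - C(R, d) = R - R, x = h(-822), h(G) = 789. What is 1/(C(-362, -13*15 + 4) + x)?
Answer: 1/795 ≈ 0.0012579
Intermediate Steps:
x = 789
C(R, d) = 6 (C(R, d) = 6 - (R - R) = 6 - 1*0 = 6 + 0 = 6)
1/(C(-362, -13*15 + 4) + x) = 1/(6 + 789) = 1/795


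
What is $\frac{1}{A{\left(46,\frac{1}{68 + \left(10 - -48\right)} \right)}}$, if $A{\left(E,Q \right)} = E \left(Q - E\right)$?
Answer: $- \frac{63}{133285} \approx -0.00047267$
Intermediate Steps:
$\frac{1}{A{\left(46,\frac{1}{68 + \left(10 - -48\right)} \right)}} = \frac{1}{46 \left(\frac{1}{68 + \left(10 - -48\right)} - 46\right)} = \frac{1}{46 \left(\frac{1}{68 + \left(10 + 48\right)} - 46\right)} = \frac{1}{46 \left(\frac{1}{68 + 58} - 46\right)} = \frac{1}{46 \left(\frac{1}{126} - 46\right)} = \frac{1}{46 \left(- \frac{5795}{126}\right)} = \frac{1}{- \frac{133285}{63}} = - \frac{63}{133285}$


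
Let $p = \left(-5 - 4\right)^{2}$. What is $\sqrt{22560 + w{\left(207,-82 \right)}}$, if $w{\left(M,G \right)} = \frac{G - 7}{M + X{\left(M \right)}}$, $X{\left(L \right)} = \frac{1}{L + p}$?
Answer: $\frac{64 \sqrt{19575420801}}{59617} \approx 150.2$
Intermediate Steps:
$p = 81$ ($p = \left(-9\right)^{2} = 81$)
$X{\left(L \right)} = \frac{1}{81 + L}$ ($X{\left(L \right)} = \frac{1}{L + 81} = \frac{1}{81 + L}$)
$w{\left(M,G \right)} = \frac{-7 + G}{M + \frac{1}{81 + M}}$ ($w{\left(M,G \right)} = \frac{G - 7}{M + \frac{1}{81 + M}} = \frac{-7 + G}{M + \frac{1}{81 + M}}$)
$\sqrt{22560 + w{\left(207,-82 \right)}} = \sqrt{22560 + \frac{\left(-7 - 82\right) \left(81 + 207\right)}{1 + 207 \left(81 + 207\right)}} = \sqrt{22560 + \frac{1}{1 + 207 \cdot 288} \left(-89\right) 288} = \sqrt{22560 + \frac{1}{1 + 59616} \left(-89\right) 288} = \sqrt{22560 + \frac{1}{59617} \left(-89\right) 288} = \sqrt{22560 - \frac{25632}{59617}} = \sqrt{\frac{1344933888}{59617}} = \frac{64 \sqrt{19575420801}}{59617}$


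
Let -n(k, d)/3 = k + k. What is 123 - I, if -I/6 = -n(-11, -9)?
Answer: -273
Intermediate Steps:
n(k, d) = -6*k (n(k, d) = -3*(k + k) = -6*k)
I = 396 (I = -(-6)*(-6*(-11)) = -(-6)*66 = -6*(-66) = 396)
123 - I = 123 - 1*396 = 123 - 396 = -273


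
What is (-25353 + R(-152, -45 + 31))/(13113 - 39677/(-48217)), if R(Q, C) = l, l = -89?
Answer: -613368457/316154599 ≈ -1.9401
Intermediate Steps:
R(Q, C) = -89
(-25353 + R(-152, -45 + 31))/(13113 - 39677/(-48217)) = (-25353 - 89)/(13113 - 39677/(-48217)) = -25442/(13113 - 39677*(-1/48217)) = -25442/(13113 + 39677/48217) = -25442/632309198/48217 = -25442*48217/632309198 = -613368457/316154599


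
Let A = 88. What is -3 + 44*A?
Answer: 3869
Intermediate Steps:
-3 + 44*A = -3 + 44*88 = -3 + 3872 = 3869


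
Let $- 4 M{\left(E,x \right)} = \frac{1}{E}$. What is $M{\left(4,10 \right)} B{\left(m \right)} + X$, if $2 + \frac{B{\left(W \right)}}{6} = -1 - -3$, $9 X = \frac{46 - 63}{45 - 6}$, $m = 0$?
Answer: $- \frac{17}{351} \approx -0.048433$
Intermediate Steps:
$M{\left(E,x \right)} = - \frac{1}{4 E}$
$X = - \frac{17}{351}$ ($X = \frac{\left(46 - 63\right) \frac{1}{45 - 6}}{9} = \frac{\left(-17\right) \frac{1}{39}}{9} = \frac{1}{9} \left(- \frac{17}{39}\right) = - \frac{17}{351} \approx -0.048433$)
$B{\left(W \right)} = 0$ ($B{\left(W \right)} = -12 + 6 \left(-1 - -3\right) = -12 + 6 \left(-1 + 3\right) = -12 + 6 \cdot 2 = -12 + 12 = 0$)
$M{\left(4,10 \right)} B{\left(m \right)} + X = - \frac{1}{4 \cdot 4} \cdot 0 - \frac{17}{351} = \left(- \frac{1}{4}\right) \frac{1}{4} \cdot 0 - \frac{17}{351} = \left(- \frac{1}{16}\right) 0 - \frac{17}{351} = 0 - \frac{17}{351} = - \frac{17}{351}$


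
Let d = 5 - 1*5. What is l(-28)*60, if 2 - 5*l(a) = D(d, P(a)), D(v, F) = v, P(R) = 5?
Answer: 24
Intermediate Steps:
d = 0 (d = 5 - 5 = 0)
l(a) = 2/5 (l(a) = 2/5 - 1/5*0 = 2/5 + 0 = 2/5)
l(-28)*60 = (2/5)*60 = 24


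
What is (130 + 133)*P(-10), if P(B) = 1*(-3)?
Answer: -789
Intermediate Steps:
P(B) = -3
(130 + 133)*P(-10) = (130 + 133)*(-3) = 263*(-3) = -789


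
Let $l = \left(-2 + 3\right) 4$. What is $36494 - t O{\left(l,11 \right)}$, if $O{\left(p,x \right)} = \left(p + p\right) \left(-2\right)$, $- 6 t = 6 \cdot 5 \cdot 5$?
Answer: $36094$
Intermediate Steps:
$t = -25$ ($t = - \frac{6 \cdot 5 \cdot 5}{6} = - \frac{30 \cdot 5}{6} = \left(- \frac{1}{6}\right) 150 = -25$)
$l = 4$ ($l = 1 \cdot 4 = 4$)
$O{\left(p,x \right)} = - 4 p$ ($O{\left(p,x \right)} = 2 p \left(-2\right) = - 4 p$)
$36494 - t O{\left(l,11 \right)} = 36494 - - 25 \left(\left(-4\right) 4\right) = 36494 - \left(-25\right) \left(-16\right) = 36494 - 400 = 36094$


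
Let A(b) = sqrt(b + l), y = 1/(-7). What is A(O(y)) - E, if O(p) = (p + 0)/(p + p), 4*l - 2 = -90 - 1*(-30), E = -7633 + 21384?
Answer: -13751 + I*sqrt(14) ≈ -13751.0 + 3.7417*I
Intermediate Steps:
E = 13751
l = -29/2 (l = 1/2 + (-90 - 1*(-30))/4 = 1/2 + (-90 + 30)/4 = 1/2 + (1/4)*(-60) = 1/2 - 15 = -29/2 ≈ -14.500)
y = -1/7 ≈ -0.14286
O(p) = 1/2 (O(p) = p/((2*p)) = p*(1/(2*p)) = 1/2)
A(b) = sqrt(-29/2 + b) (A(b) = sqrt(b - 29/2) = sqrt(-29/2 + b))
A(O(y)) - E = sqrt(-58 + 4*(1/2))/2 - 1*13751 = sqrt(-58 + 2)/2 - 13751 = sqrt(-56)/2 - 13751 = (2*I*sqrt(14))/2 - 13751 = I*sqrt(14) - 13751 = -13751 + I*sqrt(14)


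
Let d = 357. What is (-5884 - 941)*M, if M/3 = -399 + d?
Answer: 859950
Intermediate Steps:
M = -126 (M = 3*(-399 + 357) = 3*(-42) = -126)
(-5884 - 941)*M = (-5884 - 941)*(-126) = -6825*(-126) = 859950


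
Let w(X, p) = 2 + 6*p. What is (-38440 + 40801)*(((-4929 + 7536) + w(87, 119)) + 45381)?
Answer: 114990144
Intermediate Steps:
(-38440 + 40801)*(((-4929 + 7536) + w(87, 119)) + 45381) = (-38440 + 40801)*(((-4929 + 7536) + (2 + 6*119)) + 45381) = 2361*((2607 + (2 + 714)) + 45381) = 2361*((2607 + 716) + 45381) = 2361*(3323 + 45381) = 2361*48704 = 114990144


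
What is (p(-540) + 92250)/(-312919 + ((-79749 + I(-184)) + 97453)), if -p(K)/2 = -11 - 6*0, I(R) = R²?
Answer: -92272/261359 ≈ -0.35305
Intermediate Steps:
p(K) = 22 (p(K) = -2*(-11 - 6*0) = -2*(-11 + 0) = -2*(-11) = 22)
(p(-540) + 92250)/(-312919 + ((-79749 + I(-184)) + 97453)) = (22 + 92250)/(-312919 + ((-79749 + (-184)²) + 97453)) = 92272/(-312919 + ((-79749 + 33856) + 97453)) = 92272/(-312919 + (-45893 + 97453)) = 92272/(-312919 + 51560) = 92272/(-261359) = 92272*(-1/261359) = -92272/261359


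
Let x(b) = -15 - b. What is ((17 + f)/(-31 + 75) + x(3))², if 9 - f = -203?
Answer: 316969/1936 ≈ 163.72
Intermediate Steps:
f = 212 (f = 9 - 1*(-203) = 9 + 203 = 212)
((17 + f)/(-31 + 75) + x(3))² = ((17 + 212)/(-31 + 75) + (-15 - 1*3))² = (229/44 + (-15 - 3))² = (229*(1/44) - 18)² = (229/44 - 18)² = (-563/44)² = 316969/1936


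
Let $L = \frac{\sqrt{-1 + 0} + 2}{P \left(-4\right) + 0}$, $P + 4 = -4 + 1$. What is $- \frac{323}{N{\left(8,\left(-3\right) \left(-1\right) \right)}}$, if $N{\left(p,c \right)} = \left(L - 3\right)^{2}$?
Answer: $- \frac{253232}{\left(82 - i\right)^{2}} \approx -37.644 - 0.91829 i$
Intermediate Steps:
$P = -7$ ($P = -4 + \left(-4 + 1\right) = -4 - 3 = -7$)
$L = \frac{1}{14} + \frac{i}{28}$ ($L = \frac{\sqrt{-1 + 0} + 2}{\left(-7\right) \left(-4\right) + 0} = \frac{\sqrt{-1} + 2}{28 + 0} = \frac{i + 2}{28} = \left(2 + i\right) \frac{1}{28} = \frac{1}{14} + \frac{i}{28} \approx 0.071429 + 0.035714 i$)
$N{\left(p,c \right)} = \left(- \frac{41}{14} + \frac{i}{28}\right)^{2}$ ($N{\left(p,c \right)} = \left(\left(\frac{1}{14} + \frac{i}{28}\right) - 3\right)^{2} = \left(- \frac{41}{14} + \frac{i}{28}\right)^{2}$)
$- \frac{323}{N{\left(8,\left(-3\right) \left(-1\right) \right)}} = - \frac{323}{\frac{1}{784} \left(82 - i\right)^{2}} = - 323 \frac{784}{\left(82 - i\right)^{2}} = - \frac{253232}{\left(82 - i\right)^{2}}$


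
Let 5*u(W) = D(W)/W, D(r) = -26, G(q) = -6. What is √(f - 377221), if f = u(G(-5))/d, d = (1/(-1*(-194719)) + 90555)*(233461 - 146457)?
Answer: I*√49938829538617424971532613763566595470/11505917310886380 ≈ 614.18*I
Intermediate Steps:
u(W) = -26/(5*W) (u(W) = (-26/W)/5 = -26/(5*W))
d = 1534122308118184/194719 (d = (1/194719 + 90555)*87004 = (17632779046/194719)*87004 = 1534122308118184/194719 ≈ 7.8786e+9)
f = 2531347/23011834621772760 (f = (-26/5/(-6))/(1534122308118184/194719) = -26/5*(-⅙)*(194719/1534122308118184) = (13/15)*(194719/1534122308118184) = 2531347/23011834621772760 ≈ 1.1000e-10)
√(f - 377221) = √(2531347/23011834621772760 - 377221) = √(-8680547267859739768613/23011834621772760) = I*√49938829538617424971532613763566595470/11505917310886380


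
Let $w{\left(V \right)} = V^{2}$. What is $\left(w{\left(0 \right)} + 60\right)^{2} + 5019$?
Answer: $8619$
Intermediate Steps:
$\left(w{\left(0 \right)} + 60\right)^{2} + 5019 = \left(0^{2} + 60\right)^{2} + 5019 = \left(0 + 60\right)^{2} + 5019 = 60^{2} + 5019 = 3600 + 5019 = 8619$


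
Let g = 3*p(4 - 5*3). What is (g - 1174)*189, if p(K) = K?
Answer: -228123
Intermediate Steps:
g = -33 (g = 3*(4 - 5*3) = 3*(4 - 15) = 3*(-11) = -33)
(g - 1174)*189 = (-33 - 1174)*189 = -1207*189 = -228123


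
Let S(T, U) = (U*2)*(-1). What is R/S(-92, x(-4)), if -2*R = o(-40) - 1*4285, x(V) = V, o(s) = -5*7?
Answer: 270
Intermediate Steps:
o(s) = -35
R = 2160 (R = -(-35 - 1*4285)/2 = -(-35 - 4285)/2 = -½*(-4320) = 2160)
S(T, U) = -2*U (S(T, U) = (2*U)*(-1) = -2*U)
R/S(-92, x(-4)) = 2160/((-2*(-4))) = 2160/8 = 2160*(⅛) = 270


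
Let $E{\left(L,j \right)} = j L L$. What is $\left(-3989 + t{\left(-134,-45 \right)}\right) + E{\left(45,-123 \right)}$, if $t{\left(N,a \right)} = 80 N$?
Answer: $-263784$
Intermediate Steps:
$E{\left(L,j \right)} = j L^{2}$ ($E{\left(L,j \right)} = L j L = j L^{2}$)
$\left(-3989 + t{\left(-134,-45 \right)}\right) + E{\left(45,-123 \right)} = \left(-3989 + 80 \left(-134\right)\right) - 123 \cdot 45^{2} = \left(-3989 - 10720\right) - 249075 = -14709 - 249075 = -263784$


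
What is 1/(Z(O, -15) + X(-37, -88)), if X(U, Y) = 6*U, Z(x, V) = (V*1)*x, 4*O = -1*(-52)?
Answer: -1/417 ≈ -0.0023981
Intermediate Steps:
O = 13 (O = (-1*(-52))/4 = (¼)*52 = 13)
Z(x, V) = V*x
1/(Z(O, -15) + X(-37, -88)) = 1/(-15*13 + 6*(-37)) = 1/(-195 - 222) = 1/(-417) = -1/417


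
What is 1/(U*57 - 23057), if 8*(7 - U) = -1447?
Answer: -8/98785 ≈ -8.0984e-5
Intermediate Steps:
U = 1503/8 (U = 7 - ⅛*(-1447) = 7 + 1447/8 = 1503/8 ≈ 187.88)
1/(U*57 - 23057) = 1/((1503/8)*57 - 23057) = 1/(85671/8 - 23057) = 1/(-98785/8) = -8/98785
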